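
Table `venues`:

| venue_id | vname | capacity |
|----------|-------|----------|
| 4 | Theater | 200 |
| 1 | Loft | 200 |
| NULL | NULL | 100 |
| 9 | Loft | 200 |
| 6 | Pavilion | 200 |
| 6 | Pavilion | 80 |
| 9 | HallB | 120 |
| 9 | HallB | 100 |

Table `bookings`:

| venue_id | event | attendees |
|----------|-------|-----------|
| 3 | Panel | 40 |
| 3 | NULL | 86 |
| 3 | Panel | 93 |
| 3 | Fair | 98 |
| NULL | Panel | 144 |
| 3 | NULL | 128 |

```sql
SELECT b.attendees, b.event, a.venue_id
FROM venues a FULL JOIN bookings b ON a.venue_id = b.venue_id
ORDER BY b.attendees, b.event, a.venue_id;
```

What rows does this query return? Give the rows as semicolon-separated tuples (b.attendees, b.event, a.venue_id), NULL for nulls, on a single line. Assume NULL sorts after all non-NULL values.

(40, Panel, NULL); (86, NULL, NULL); (93, Panel, NULL); (98, Fair, NULL); (128, NULL, NULL); (144, Panel, NULL); (NULL, NULL, 1); (NULL, NULL, 4); (NULL, NULL, 6); (NULL, NULL, 6); (NULL, NULL, 9); (NULL, NULL, 9); (NULL, NULL, 9); (NULL, NULL, NULL)

FULL OUTER JOIN keeps every row from both sides; unmatched rows get NULL for the other side's columns.
Matching on a.venue_id = b.venue_id. A NULL in a compared column never satisfies the condition.
Matched pairs: 0; unmatched a rows kept: 8; unmatched b rows kept: 6.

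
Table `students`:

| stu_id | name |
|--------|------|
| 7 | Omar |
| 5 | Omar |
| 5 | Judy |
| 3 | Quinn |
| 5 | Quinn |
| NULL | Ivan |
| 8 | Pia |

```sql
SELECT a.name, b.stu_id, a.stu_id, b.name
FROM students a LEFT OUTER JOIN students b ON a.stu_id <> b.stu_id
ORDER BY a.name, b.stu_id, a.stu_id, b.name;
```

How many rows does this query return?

LEFT JOIN keeps every row from `students a`; unmatched rows get NULL for `students b`'s columns.
Matching on a.stu_id <> b.stu_id. A NULL in a compared column never satisfies the condition.
- a row (stu_id=7): matches 5 b row(s) → 5 output row(s).
- a row (stu_id=5): matches 3 b row(s) → 3 output row(s).
- a row (stu_id=5): matches 3 b row(s) → 3 output row(s).
- a row (stu_id=3): matches 5 b row(s) → 5 output row(s).
- a row (stu_id=5): matches 3 b row(s) → 3 output row(s).
- a row (stu_id=NULL): no match → kept, b columns NULL.
- a row (stu_id=8): matches 5 b row(s) → 5 output row(s).
Total: 24 matched + 1 padded = 25 rows.

25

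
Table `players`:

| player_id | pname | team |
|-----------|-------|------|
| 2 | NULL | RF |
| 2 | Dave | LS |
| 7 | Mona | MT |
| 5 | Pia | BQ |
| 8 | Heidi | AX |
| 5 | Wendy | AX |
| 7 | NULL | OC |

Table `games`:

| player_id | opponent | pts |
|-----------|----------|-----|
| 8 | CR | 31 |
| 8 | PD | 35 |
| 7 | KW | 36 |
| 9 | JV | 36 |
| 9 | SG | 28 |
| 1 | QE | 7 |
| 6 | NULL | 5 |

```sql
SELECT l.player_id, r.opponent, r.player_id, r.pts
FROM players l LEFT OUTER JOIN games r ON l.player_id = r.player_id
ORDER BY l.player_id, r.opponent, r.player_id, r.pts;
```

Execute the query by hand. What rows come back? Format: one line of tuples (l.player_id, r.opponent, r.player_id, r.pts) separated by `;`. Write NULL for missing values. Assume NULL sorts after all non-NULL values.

LEFT JOIN keeps every row from `players`; unmatched rows get NULL for `games`'s columns.
Matching on l.player_id = r.player_id.
- l (player_id=2) has no partner → padded with NULL.
- l (player_id=2) has no partner → padded with NULL.
- l (player_id=7) pairs with 1 row(s) of r.
- l (player_id=5) has no partner → padded with NULL.
- l (player_id=8) pairs with 2 row(s) of r.
- l (player_id=5) has no partner → padded with NULL.
- l (player_id=7) pairs with 1 row(s) of r.
After projecting and ordering:
l.player_id | r.opponent | r.player_id | r.pts
2 | NULL | NULL | NULL
2 | NULL | NULL | NULL
5 | NULL | NULL | NULL
5 | NULL | NULL | NULL
7 | KW | 7 | 36
7 | KW | 7 | 36
8 | CR | 8 | 31
8 | PD | 8 | 35

(2, NULL, NULL, NULL); (2, NULL, NULL, NULL); (5, NULL, NULL, NULL); (5, NULL, NULL, NULL); (7, KW, 7, 36); (7, KW, 7, 36); (8, CR, 8, 31); (8, PD, 8, 35)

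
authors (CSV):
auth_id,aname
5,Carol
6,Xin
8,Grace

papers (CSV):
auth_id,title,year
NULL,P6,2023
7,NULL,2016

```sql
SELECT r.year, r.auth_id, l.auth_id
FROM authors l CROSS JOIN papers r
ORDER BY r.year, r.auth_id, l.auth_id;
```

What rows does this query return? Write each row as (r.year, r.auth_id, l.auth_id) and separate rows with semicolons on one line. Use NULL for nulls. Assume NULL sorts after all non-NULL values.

CROSS JOIN pairs every row of `authors` with every row of `papers`: 3 × 2 = 6 rows.
After projecting and ordering:
r.year | r.auth_id | l.auth_id
2016 | 7 | 5
2016 | 7 | 6
2016 | 7 | 8
2023 | NULL | 5
2023 | NULL | 6
2023 | NULL | 8

(2016, 7, 5); (2016, 7, 6); (2016, 7, 8); (2023, NULL, 5); (2023, NULL, 6); (2023, NULL, 8)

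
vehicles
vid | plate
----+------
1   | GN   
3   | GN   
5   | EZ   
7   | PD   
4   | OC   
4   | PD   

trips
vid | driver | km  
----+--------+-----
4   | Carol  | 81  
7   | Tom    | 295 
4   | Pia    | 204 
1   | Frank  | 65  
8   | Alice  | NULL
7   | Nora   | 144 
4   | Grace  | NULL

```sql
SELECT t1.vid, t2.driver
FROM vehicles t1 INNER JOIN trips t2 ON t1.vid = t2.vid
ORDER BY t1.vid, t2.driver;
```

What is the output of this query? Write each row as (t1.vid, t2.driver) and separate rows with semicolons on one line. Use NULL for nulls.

INNER JOIN keeps only pairs where the ON condition holds.
Matching on t1.vid = t2.vid.
- vid=1: 1 matching t2 row(s), so 1 row(s) emitted.
- vid=3: no matching t2 row, dropped.
- vid=5: no matching t2 row, dropped.
- vid=7: 2 matching t2 row(s), so 2 row(s) emitted.
- vid=4: 3 matching t2 row(s), so 3 row(s) emitted.
- vid=4: 3 matching t2 row(s), so 3 row(s) emitted.
After projecting and ordering:
t1.vid | t2.driver
1 | Frank
4 | Carol
4 | Carol
4 | Grace
4 | Grace
4 | Pia
4 | Pia
7 | Nora
7 | Tom

(1, Frank); (4, Carol); (4, Carol); (4, Grace); (4, Grace); (4, Pia); (4, Pia); (7, Nora); (7, Tom)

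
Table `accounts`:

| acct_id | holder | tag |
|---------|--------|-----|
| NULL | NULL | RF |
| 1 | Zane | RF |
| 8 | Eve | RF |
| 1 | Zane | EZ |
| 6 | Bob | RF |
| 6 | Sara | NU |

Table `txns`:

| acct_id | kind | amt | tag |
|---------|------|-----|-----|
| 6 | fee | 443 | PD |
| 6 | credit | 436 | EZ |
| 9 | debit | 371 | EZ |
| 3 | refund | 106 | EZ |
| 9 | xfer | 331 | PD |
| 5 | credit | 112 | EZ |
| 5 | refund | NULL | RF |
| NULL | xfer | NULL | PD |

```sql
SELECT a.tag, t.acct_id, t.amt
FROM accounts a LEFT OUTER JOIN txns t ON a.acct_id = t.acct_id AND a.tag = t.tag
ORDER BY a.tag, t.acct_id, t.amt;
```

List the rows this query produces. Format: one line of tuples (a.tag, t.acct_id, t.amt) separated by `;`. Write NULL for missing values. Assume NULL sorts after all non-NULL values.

(EZ, NULL, NULL); (NU, NULL, NULL); (RF, NULL, NULL); (RF, NULL, NULL); (RF, NULL, NULL); (RF, NULL, NULL)

LEFT JOIN keeps every row from `accounts`; unmatched rows get NULL for `txns`'s columns.
Matching on a.acct_id = t.acct_id AND a.tag = t.tag. A NULL in a compared column never satisfies the condition.
- a row (acct_id=NULL, tag=RF): no match → kept, t columns NULL.
- a row (acct_id=1, tag=RF): no match → kept, t columns NULL.
- a row (acct_id=8, tag=RF): no match → kept, t columns NULL.
- a row (acct_id=1, tag=EZ): no match → kept, t columns NULL.
- a row (acct_id=6, tag=RF): no match → kept, t columns NULL.
- a row (acct_id=6, tag=NU): no match → kept, t columns NULL.
After projecting and ordering:
a.tag | t.acct_id | t.amt
EZ | NULL | NULL
NU | NULL | NULL
RF | NULL | NULL
RF | NULL | NULL
RF | NULL | NULL
RF | NULL | NULL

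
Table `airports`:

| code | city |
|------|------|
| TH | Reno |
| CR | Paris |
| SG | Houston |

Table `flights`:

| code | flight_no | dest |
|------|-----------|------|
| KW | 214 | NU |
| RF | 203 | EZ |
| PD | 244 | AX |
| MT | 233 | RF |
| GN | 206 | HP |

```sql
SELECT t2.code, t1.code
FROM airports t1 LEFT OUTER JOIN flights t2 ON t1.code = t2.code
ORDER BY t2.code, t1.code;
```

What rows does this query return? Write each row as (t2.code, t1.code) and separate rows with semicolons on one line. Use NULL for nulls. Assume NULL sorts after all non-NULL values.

LEFT JOIN keeps every row from `airports`; unmatched rows get NULL for `flights`'s columns.
Matching on t1.code = t2.code.
- t1[0] code=TH → no match; kept with NULLs on the t2 side.
- t1[1] code=CR → no match; kept with NULLs on the t2 side.
- t1[2] code=SG → no match; kept with NULLs on the t2 side.
After projecting and ordering:
t2.code | t1.code
NULL | CR
NULL | SG
NULL | TH

(NULL, CR); (NULL, SG); (NULL, TH)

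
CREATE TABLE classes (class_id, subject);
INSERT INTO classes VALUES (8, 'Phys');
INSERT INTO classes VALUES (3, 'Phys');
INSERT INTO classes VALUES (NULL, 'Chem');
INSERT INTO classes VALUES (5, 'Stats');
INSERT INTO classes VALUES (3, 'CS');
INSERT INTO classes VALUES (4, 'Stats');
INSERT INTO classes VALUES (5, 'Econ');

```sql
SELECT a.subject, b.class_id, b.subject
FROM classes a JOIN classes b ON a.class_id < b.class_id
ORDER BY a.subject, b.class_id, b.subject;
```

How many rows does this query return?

13

INNER JOIN keeps only pairs where the ON condition holds.
Matching on a.class_id < b.class_id. A NULL in a compared column never satisfies the condition.
- a (class_id=8) has no partner → excluded.
- a (class_id=3) pairs with 4 row(s) of b.
- a (class_id=NULL) has no partner → excluded.
- a (class_id=5) pairs with 1 row(s) of b.
- a (class_id=3) pairs with 4 row(s) of b.
- a (class_id=4) pairs with 3 row(s) of b.
- a (class_id=5) pairs with 1 row(s) of b.
Total: 13 rows.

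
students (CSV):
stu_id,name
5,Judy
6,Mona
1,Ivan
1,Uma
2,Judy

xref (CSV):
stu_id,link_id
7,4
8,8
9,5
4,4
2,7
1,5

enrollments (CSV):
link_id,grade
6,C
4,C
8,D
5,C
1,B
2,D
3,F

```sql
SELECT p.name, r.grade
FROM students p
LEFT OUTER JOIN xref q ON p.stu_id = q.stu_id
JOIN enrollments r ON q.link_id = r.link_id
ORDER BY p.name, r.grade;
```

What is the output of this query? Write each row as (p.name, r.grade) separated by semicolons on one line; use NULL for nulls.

(Ivan, C); (Uma, C)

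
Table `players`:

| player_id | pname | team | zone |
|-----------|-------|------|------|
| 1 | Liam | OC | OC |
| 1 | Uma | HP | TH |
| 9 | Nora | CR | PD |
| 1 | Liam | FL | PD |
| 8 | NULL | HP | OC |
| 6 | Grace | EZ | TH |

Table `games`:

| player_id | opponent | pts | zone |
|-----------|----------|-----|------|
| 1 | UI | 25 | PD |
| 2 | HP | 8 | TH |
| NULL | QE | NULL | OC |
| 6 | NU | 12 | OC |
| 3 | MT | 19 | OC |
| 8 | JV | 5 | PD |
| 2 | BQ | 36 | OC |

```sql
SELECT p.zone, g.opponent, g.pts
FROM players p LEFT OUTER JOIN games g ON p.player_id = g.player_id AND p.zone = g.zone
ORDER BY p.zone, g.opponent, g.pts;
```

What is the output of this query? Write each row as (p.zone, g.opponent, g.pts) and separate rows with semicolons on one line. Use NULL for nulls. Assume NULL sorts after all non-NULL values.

(OC, NULL, NULL); (OC, NULL, NULL); (PD, UI, 25); (PD, NULL, NULL); (TH, NULL, NULL); (TH, NULL, NULL)

LEFT JOIN keeps every row from `players`; unmatched rows get NULL for `games`'s columns.
Matching on p.player_id = g.player_id AND p.zone = g.zone. A NULL in a compared column never satisfies the condition.
Matched pairs: 1; unmatched p rows kept: 5.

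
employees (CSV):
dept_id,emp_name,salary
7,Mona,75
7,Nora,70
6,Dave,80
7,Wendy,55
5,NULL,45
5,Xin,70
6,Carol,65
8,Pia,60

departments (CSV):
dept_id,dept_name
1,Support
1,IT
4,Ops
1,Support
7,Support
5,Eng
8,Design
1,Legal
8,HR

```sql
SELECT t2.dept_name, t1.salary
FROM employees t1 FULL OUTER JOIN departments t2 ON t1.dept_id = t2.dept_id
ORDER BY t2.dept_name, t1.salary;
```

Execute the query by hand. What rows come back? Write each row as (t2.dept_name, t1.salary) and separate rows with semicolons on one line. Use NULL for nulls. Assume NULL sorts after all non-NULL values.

(Design, 60); (Eng, 45); (Eng, 70); (HR, 60); (IT, NULL); (Legal, NULL); (Ops, NULL); (Support, 55); (Support, 70); (Support, 75); (Support, NULL); (Support, NULL); (NULL, 65); (NULL, 80)

FULL OUTER JOIN keeps every row from both sides; unmatched rows get NULL for the other side's columns.
Matching on t1.dept_id = t2.dept_id.
Matched pairs: 7; unmatched t1 rows kept: 2; unmatched t2 rows kept: 5.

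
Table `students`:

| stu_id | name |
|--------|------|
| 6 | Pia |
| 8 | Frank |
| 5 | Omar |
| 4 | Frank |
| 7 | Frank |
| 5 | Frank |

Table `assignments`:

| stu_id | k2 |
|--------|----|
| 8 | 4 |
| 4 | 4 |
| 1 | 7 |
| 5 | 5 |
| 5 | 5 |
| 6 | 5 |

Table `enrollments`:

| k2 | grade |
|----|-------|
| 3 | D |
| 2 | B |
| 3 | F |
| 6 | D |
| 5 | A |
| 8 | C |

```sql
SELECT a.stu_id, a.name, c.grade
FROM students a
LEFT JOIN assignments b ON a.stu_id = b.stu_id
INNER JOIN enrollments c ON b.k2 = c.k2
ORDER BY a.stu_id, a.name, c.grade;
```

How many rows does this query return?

Joins associate left-to-right: students LEFT JOIN assignments on stu_id gives 8 intermediate row(s).
Then INNER JOIN `enrollments c` on k2: keep only rows whose b.k2 appears in c.
Result: 5 row(s).

5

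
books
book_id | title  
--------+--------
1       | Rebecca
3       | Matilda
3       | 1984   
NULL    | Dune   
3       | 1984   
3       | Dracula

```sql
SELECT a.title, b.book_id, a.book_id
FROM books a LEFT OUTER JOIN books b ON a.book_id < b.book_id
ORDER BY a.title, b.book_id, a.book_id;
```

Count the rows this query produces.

9

LEFT JOIN keeps every row from `books a`; unmatched rows get NULL for `books b`'s columns.
Matching on a.book_id < b.book_id. A NULL in a compared column never satisfies the condition.
- a row (book_id=1): matches 4 b row(s) → 4 output row(s).
- a row (book_id=3): no match → kept, b columns NULL.
- a row (book_id=3): no match → kept, b columns NULL.
- a row (book_id=NULL): no match → kept, b columns NULL.
- a row (book_id=3): no match → kept, b columns NULL.
- a row (book_id=3): no match → kept, b columns NULL.
Total: 4 matched + 5 padded = 9 rows.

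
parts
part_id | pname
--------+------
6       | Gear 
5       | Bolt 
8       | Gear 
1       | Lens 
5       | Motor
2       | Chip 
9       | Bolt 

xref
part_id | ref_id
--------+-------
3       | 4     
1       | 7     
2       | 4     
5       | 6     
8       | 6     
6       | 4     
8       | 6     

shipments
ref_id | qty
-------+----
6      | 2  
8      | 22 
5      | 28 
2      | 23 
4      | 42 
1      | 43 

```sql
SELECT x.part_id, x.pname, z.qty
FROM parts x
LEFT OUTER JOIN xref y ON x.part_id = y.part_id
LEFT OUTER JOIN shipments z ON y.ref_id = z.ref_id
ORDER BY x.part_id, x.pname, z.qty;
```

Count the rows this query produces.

8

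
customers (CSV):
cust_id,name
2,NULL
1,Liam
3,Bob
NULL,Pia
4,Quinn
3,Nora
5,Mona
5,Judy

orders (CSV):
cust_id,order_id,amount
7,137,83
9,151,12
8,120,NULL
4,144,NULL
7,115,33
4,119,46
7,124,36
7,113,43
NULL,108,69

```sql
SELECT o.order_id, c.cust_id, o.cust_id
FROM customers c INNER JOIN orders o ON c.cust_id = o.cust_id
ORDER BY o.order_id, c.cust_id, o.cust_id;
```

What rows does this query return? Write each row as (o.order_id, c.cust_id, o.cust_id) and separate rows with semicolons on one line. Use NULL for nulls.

INNER JOIN keeps only pairs where the ON condition holds.
Matching on c.cust_id = o.cust_id. A NULL in a compared column never satisfies the condition.
- c[0] cust_id=2 → no match; dropped.
- c[1] cust_id=1 → no match; dropped.
- c[2] cust_id=3 → no match; dropped.
- c[3] cust_id=NULL → no match; dropped.
- c[4] cust_id=4 → 2 match(es) in o → 2 row(s).
- c[5] cust_id=3 → no match; dropped.
- c[6] cust_id=5 → no match; dropped.
- c[7] cust_id=5 → no match; dropped.
After projecting and ordering:
o.order_id | c.cust_id | o.cust_id
119 | 4 | 4
144 | 4 | 4

(119, 4, 4); (144, 4, 4)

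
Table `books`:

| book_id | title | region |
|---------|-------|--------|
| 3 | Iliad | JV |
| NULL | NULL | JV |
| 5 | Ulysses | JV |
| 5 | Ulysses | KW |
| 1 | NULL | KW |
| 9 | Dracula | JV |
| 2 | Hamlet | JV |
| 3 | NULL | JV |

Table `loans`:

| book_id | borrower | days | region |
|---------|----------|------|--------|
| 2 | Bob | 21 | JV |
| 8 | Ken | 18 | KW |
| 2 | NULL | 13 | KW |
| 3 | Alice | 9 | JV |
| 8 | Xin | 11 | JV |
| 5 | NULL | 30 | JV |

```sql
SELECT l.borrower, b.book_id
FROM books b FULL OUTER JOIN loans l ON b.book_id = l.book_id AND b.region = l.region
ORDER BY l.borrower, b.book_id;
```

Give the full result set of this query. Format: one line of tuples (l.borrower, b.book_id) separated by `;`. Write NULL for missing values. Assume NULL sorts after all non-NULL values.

(Alice, 3); (Alice, 3); (Bob, 2); (Ken, NULL); (Xin, NULL); (NULL, 1); (NULL, 5); (NULL, 5); (NULL, 9); (NULL, NULL); (NULL, NULL)

FULL OUTER JOIN keeps every row from both sides; unmatched rows get NULL for the other side's columns.
Matching on b.book_id = l.book_id AND b.region = l.region. A NULL in a compared column never satisfies the condition.
- b row (book_id=3, region=JV): matches 1 l row(s) → 1 output row(s).
- b row (book_id=NULL, region=JV): no match → kept, l columns NULL.
- b row (book_id=5, region=JV): matches 1 l row(s) → 1 output row(s).
- b row (book_id=5, region=KW): no match → kept, l columns NULL.
- b row (book_id=1, region=KW): no match → kept, l columns NULL.
- b row (book_id=9, region=JV): no match → kept, l columns NULL.
- b row (book_id=2, region=JV): matches 1 l row(s) → 1 output row(s).
- b row (book_id=3, region=JV): matches 1 l row(s) → 1 output row(s).
- 3 row(s) from l found no b partner → padded with NULL.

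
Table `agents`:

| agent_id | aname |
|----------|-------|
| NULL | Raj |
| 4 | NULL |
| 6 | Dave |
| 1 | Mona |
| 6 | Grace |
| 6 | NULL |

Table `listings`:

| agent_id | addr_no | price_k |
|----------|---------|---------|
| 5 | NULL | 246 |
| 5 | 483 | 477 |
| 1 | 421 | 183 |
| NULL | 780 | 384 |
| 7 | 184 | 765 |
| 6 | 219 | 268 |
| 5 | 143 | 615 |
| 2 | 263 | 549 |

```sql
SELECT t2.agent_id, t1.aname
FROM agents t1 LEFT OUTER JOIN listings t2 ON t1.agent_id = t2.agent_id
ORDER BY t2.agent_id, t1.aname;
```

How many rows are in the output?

6

LEFT JOIN keeps every row from `agents`; unmatched rows get NULL for `listings`'s columns.
Matching on t1.agent_id = t2.agent_id. A NULL in a compared column never satisfies the condition.
Matched pairs: 4; unmatched t1 rows kept: 2.
Total: 4 matched + 2 padded = 6 rows.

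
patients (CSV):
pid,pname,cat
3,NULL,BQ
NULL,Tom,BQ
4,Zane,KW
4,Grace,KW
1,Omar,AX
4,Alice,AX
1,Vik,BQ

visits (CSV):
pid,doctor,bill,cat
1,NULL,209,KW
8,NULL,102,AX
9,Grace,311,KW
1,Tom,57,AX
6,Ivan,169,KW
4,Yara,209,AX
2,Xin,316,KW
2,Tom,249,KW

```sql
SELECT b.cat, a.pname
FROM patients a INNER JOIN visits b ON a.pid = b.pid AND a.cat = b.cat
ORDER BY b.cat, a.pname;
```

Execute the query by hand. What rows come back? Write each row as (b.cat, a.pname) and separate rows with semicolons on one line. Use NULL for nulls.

(AX, Alice); (AX, Omar)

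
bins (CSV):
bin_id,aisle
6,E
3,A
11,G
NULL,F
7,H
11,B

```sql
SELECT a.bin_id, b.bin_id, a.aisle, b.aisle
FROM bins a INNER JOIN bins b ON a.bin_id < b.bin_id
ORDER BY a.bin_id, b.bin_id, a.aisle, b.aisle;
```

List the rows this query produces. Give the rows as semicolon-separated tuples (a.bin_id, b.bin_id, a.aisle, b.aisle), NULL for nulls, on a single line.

(3, 6, A, E); (3, 7, A, H); (3, 11, A, B); (3, 11, A, G); (6, 7, E, H); (6, 11, E, B); (6, 11, E, G); (7, 11, H, B); (7, 11, H, G)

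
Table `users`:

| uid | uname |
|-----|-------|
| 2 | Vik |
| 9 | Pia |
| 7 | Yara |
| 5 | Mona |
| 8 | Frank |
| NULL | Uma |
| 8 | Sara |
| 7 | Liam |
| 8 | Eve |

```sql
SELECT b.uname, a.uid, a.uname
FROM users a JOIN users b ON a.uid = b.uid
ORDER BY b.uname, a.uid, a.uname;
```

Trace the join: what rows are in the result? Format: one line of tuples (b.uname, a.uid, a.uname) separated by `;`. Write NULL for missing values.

(Eve, 8, Eve); (Eve, 8, Frank); (Eve, 8, Sara); (Frank, 8, Eve); (Frank, 8, Frank); (Frank, 8, Sara); (Liam, 7, Liam); (Liam, 7, Yara); (Mona, 5, Mona); (Pia, 9, Pia); (Sara, 8, Eve); (Sara, 8, Frank); (Sara, 8, Sara); (Vik, 2, Vik); (Yara, 7, Liam); (Yara, 7, Yara)

INNER JOIN keeps only pairs where the ON condition holds.
Matching on a.uid = b.uid. A NULL in a compared column never satisfies the condition.
Matched pairs: 16.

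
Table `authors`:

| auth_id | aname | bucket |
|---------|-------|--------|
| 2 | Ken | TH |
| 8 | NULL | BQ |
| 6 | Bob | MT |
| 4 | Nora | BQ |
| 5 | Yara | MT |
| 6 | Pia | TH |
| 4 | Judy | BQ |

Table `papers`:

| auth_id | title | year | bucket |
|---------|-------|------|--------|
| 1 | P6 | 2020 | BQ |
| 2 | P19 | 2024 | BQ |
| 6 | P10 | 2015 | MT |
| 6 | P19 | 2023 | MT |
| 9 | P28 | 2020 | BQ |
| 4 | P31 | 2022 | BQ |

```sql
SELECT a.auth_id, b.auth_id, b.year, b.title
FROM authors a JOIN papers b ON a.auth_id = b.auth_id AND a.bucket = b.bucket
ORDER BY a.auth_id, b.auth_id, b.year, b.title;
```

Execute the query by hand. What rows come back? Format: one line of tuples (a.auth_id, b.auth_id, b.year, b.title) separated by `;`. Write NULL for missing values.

(4, 4, 2022, P31); (4, 4, 2022, P31); (6, 6, 2015, P10); (6, 6, 2023, P19)

INNER JOIN keeps only pairs where the ON condition holds.
Matching on a.auth_id = b.auth_id AND a.bucket = b.bucket.
- a row (auth_id=2, bucket=TH): no match → dropped.
- a row (auth_id=8, bucket=BQ): no match → dropped.
- a row (auth_id=6, bucket=MT): matches 2 b row(s) → 2 output row(s).
- a row (auth_id=4, bucket=BQ): matches 1 b row(s) → 1 output row(s).
- a row (auth_id=5, bucket=MT): no match → dropped.
- a row (auth_id=6, bucket=TH): no match → dropped.
- a row (auth_id=4, bucket=BQ): matches 1 b row(s) → 1 output row(s).
After projecting and ordering:
a.auth_id | b.auth_id | b.year | b.title
4 | 4 | 2022 | P31
4 | 4 | 2022 | P31
6 | 6 | 2015 | P10
6 | 6 | 2023 | P19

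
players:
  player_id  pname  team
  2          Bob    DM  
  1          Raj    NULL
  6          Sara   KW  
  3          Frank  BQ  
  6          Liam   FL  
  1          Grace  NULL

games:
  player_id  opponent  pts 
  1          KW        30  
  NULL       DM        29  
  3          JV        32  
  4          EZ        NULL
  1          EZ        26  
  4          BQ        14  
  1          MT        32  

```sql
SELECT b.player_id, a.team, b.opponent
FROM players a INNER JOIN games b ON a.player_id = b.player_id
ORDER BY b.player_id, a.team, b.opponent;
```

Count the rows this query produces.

7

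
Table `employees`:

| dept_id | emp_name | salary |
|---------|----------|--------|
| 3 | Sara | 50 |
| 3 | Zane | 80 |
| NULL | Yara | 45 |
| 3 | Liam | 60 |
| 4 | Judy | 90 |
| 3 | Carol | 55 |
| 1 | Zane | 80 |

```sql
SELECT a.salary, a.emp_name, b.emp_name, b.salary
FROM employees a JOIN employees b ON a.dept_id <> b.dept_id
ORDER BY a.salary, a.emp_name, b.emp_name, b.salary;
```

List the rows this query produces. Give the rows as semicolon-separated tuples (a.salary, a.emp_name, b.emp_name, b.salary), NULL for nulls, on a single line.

(50, Sara, Judy, 90); (50, Sara, Zane, 80); (55, Carol, Judy, 90); (55, Carol, Zane, 80); (60, Liam, Judy, 90); (60, Liam, Zane, 80); (80, Zane, Carol, 55); (80, Zane, Judy, 90); (80, Zane, Judy, 90); (80, Zane, Liam, 60); (80, Zane, Sara, 50); (80, Zane, Zane, 80); (80, Zane, Zane, 80); (90, Judy, Carol, 55); (90, Judy, Liam, 60); (90, Judy, Sara, 50); (90, Judy, Zane, 80); (90, Judy, Zane, 80)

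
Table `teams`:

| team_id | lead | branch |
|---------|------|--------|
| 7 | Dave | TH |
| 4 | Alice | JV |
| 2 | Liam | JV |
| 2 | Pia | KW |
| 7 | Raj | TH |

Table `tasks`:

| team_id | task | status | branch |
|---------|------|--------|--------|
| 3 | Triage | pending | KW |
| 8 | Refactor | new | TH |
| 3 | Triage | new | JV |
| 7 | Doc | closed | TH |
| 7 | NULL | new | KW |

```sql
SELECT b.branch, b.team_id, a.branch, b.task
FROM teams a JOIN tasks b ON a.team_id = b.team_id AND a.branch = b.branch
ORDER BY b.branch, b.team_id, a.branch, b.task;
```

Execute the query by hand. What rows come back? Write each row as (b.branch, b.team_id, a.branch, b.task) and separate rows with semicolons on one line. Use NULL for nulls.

INNER JOIN keeps only pairs where the ON condition holds.
Matching on a.team_id = b.team_id AND a.branch = b.branch.
Matched pairs: 2.

(TH, 7, TH, Doc); (TH, 7, TH, Doc)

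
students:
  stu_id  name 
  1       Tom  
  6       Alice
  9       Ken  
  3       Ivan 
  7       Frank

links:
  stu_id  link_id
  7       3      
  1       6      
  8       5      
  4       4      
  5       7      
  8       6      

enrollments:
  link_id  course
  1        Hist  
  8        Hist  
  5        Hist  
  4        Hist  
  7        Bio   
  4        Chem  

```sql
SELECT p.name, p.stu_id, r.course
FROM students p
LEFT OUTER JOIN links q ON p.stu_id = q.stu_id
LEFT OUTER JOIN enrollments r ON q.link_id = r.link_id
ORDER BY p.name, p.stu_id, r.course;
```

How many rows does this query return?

5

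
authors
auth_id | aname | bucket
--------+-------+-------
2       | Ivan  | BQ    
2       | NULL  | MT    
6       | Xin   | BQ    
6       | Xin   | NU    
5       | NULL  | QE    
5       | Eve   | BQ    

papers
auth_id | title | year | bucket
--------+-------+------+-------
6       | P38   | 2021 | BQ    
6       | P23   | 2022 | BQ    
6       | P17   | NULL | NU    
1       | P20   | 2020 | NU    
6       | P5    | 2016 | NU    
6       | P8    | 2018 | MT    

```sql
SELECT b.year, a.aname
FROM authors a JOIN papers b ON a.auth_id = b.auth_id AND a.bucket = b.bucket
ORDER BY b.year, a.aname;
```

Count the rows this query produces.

4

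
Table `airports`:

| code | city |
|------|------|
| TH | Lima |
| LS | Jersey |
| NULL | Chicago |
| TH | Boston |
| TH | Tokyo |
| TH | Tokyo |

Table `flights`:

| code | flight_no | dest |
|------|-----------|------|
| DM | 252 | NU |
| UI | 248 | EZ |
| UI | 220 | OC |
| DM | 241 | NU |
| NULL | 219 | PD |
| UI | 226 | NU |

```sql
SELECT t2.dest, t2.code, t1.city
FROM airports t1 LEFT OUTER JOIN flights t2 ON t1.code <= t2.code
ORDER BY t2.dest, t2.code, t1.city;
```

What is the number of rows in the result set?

LEFT JOIN keeps every row from `airports`; unmatched rows get NULL for `flights`'s columns.
Matching on t1.code <= t2.code. A NULL in a compared column never satisfies the condition.
- t1 (code=TH) pairs with 3 row(s) of t2.
- t1 (code=LS) pairs with 3 row(s) of t2.
- t1 (code=NULL) has no partner → padded with NULL.
- t1 (code=TH) pairs with 3 row(s) of t2.
- t1 (code=TH) pairs with 3 row(s) of t2.
- t1 (code=TH) pairs with 3 row(s) of t2.
Total: 15 matched + 1 padded = 16 rows.

16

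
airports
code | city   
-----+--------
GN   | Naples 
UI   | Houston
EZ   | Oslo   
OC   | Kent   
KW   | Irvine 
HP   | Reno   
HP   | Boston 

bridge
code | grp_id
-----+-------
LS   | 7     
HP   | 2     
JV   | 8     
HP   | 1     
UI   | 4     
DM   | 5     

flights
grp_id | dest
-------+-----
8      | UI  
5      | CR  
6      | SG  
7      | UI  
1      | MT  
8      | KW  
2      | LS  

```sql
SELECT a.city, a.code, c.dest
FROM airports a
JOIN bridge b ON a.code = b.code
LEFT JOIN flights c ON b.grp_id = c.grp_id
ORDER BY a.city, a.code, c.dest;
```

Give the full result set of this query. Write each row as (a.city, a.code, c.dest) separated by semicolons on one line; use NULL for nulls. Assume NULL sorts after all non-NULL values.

(Boston, HP, LS); (Boston, HP, MT); (Houston, UI, NULL); (Reno, HP, LS); (Reno, HP, MT)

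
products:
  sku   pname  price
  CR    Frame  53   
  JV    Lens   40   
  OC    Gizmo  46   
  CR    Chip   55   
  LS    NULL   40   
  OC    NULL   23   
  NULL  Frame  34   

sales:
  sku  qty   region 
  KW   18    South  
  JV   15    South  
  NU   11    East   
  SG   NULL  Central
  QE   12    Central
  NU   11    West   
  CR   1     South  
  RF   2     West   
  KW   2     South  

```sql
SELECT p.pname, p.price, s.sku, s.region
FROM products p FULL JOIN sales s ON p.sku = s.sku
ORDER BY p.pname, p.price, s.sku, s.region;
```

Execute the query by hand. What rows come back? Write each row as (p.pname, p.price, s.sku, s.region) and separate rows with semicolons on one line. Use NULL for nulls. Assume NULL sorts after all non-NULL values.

(Chip, 55, CR, South); (Frame, 34, NULL, NULL); (Frame, 53, CR, South); (Gizmo, 46, NULL, NULL); (Lens, 40, JV, South); (NULL, 23, NULL, NULL); (NULL, 40, NULL, NULL); (NULL, NULL, KW, South); (NULL, NULL, KW, South); (NULL, NULL, NU, East); (NULL, NULL, NU, West); (NULL, NULL, QE, Central); (NULL, NULL, RF, West); (NULL, NULL, SG, Central)

FULL OUTER JOIN keeps every row from both sides; unmatched rows get NULL for the other side's columns.
Matching on p.sku = s.sku. A NULL in a compared column never satisfies the condition.
- p (sku=CR) pairs with 1 row(s) of s.
- p (sku=JV) pairs with 1 row(s) of s.
- p (sku=OC) has no partner → padded with NULL.
- p (sku=CR) pairs with 1 row(s) of s.
- p (sku=LS) has no partner → padded with NULL.
- p (sku=OC) has no partner → padded with NULL.
- p (sku=NULL) has no partner → padded with NULL.
- 7 row(s) from s found no p partner → padded with NULL.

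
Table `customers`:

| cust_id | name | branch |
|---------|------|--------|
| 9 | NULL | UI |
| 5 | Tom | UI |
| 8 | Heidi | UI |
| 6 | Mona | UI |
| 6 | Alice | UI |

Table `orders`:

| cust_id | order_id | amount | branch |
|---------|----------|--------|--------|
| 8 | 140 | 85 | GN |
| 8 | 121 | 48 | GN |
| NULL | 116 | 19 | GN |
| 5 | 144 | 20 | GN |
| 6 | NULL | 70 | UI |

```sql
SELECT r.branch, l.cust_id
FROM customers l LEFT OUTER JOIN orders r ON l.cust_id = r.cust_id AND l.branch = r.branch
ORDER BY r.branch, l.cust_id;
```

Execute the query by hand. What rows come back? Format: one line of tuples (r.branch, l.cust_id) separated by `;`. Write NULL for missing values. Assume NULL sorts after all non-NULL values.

(UI, 6); (UI, 6); (NULL, 5); (NULL, 8); (NULL, 9)

LEFT JOIN keeps every row from `customers`; unmatched rows get NULL for `orders`'s columns.
Matching on l.cust_id = r.cust_id AND l.branch = r.branch. A NULL in a compared column never satisfies the condition.
- l (cust_id=9, branch=UI) has no partner → padded with NULL.
- l (cust_id=5, branch=UI) has no partner → padded with NULL.
- l (cust_id=8, branch=UI) has no partner → padded with NULL.
- l (cust_id=6, branch=UI) pairs with 1 row(s) of r.
- l (cust_id=6, branch=UI) pairs with 1 row(s) of r.
After projecting and ordering:
r.branch | l.cust_id
UI | 6
UI | 6
NULL | 5
NULL | 8
NULL | 9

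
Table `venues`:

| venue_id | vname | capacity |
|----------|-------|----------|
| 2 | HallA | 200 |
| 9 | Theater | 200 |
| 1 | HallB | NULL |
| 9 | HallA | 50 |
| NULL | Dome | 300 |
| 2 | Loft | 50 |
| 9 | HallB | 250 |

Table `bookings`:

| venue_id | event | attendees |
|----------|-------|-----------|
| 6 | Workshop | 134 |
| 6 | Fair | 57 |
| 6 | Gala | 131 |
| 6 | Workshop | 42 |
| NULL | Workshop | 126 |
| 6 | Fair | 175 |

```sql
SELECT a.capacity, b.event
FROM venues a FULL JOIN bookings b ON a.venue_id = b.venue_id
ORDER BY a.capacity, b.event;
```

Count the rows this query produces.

13

FULL OUTER JOIN keeps every row from both sides; unmatched rows get NULL for the other side's columns.
Matching on a.venue_id = b.venue_id. A NULL in a compared column never satisfies the condition.
Matched pairs: 0; unmatched a rows kept: 7; unmatched b rows kept: 6.
Total: 0 matched + 13 padded = 13 rows.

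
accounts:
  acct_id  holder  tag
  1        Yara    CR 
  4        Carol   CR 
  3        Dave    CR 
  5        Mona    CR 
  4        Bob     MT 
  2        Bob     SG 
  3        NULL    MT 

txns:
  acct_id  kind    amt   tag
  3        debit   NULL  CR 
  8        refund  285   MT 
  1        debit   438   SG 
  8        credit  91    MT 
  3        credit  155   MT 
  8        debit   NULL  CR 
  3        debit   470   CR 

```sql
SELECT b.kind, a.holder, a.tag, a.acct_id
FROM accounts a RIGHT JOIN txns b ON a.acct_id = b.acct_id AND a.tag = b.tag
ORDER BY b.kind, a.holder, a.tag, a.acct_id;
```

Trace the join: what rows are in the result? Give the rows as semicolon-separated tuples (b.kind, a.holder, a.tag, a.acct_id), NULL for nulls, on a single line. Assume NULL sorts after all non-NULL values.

RIGHT JOIN keeps every row from `txns`; unmatched rows get NULL for `accounts`'s columns.
Matching on a.acct_id = b.acct_id AND a.tag = b.tag.
Matched pairs: 3; unmatched b rows kept: 4.

(credit, NULL, MT, 3); (credit, NULL, NULL, NULL); (debit, Dave, CR, 3); (debit, Dave, CR, 3); (debit, NULL, NULL, NULL); (debit, NULL, NULL, NULL); (refund, NULL, NULL, NULL)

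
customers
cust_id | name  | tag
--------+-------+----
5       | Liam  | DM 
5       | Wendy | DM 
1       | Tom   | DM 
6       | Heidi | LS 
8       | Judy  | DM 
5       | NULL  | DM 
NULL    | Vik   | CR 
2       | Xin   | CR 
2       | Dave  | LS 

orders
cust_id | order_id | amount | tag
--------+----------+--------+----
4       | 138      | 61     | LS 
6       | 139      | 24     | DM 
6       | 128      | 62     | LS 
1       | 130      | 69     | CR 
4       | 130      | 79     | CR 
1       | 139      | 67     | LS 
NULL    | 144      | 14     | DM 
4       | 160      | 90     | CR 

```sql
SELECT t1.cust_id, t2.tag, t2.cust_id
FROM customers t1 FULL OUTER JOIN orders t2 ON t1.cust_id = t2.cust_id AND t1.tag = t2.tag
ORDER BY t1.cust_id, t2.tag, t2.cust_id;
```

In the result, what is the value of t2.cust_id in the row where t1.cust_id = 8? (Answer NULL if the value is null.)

NULL

FULL OUTER JOIN keeps every row from both sides; unmatched rows get NULL for the other side's columns.
Matching on t1.cust_id = t2.cust_id AND t1.tag = t2.tag. A NULL in a compared column never satisfies the condition.
Matched pairs: 1; unmatched t1 rows kept: 8; unmatched t2 rows kept: 7.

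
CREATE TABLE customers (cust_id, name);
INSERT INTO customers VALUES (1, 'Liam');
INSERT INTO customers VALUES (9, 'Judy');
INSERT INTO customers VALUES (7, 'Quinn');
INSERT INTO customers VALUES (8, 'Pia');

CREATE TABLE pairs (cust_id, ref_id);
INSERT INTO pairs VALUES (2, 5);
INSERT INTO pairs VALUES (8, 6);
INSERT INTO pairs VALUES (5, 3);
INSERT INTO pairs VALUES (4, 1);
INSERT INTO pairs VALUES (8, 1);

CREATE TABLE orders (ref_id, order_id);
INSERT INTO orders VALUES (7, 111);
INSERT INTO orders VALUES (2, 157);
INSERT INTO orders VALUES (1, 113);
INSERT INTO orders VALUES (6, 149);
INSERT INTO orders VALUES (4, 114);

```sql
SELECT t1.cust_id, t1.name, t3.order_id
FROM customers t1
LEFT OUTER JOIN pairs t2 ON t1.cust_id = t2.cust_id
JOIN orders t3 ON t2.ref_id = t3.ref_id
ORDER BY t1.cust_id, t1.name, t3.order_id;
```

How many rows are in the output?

Evaluate left to right. First `customers t1 LEFT JOIN pairs t2` on cust_id: 5 row(s).
Then INNER JOIN `orders t3` on ref_id: keep only rows whose t2.ref_id appears in t3.
Result: 2 row(s).

2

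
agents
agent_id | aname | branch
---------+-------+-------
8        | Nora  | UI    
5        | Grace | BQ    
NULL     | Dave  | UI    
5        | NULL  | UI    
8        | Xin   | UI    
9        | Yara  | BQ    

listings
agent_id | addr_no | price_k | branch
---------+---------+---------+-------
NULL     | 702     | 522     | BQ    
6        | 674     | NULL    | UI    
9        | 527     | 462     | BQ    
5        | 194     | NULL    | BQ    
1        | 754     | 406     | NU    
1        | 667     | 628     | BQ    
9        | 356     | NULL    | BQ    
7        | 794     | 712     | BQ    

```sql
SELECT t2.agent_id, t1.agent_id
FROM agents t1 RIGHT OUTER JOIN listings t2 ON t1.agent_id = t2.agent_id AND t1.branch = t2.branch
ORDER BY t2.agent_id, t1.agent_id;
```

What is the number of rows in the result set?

8

RIGHT JOIN keeps every row from `listings`; unmatched rows get NULL for `agents`'s columns.
Matching on t1.agent_id = t2.agent_id AND t1.branch = t2.branch. A NULL in a compared column never satisfies the condition.
Matched pairs: 3; unmatched t2 rows kept: 5.
Total: 3 matched + 5 padded = 8 rows.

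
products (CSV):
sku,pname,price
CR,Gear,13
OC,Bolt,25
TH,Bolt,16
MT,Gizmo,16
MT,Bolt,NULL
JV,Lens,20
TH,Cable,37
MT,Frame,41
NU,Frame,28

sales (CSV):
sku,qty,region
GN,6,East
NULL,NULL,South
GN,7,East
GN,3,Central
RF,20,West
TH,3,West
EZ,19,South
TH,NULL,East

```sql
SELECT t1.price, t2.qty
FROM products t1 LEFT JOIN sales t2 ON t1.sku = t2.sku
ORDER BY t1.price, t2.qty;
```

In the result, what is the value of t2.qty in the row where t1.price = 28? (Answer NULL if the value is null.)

NULL

LEFT JOIN keeps every row from `products`; unmatched rows get NULL for `sales`'s columns.
Matching on t1.sku = t2.sku. A NULL in a compared column never satisfies the condition.
- t1[0] sku=CR → no match; kept with NULLs on the t2 side.
- t1[1] sku=OC → no match; kept with NULLs on the t2 side.
- t1[2] sku=TH → 2 match(es) in t2 → 2 row(s).
- t1[3] sku=MT → no match; kept with NULLs on the t2 side.
- t1[4] sku=MT → no match; kept with NULLs on the t2 side.
- t1[5] sku=JV → no match; kept with NULLs on the t2 side.
- t1[6] sku=TH → 2 match(es) in t2 → 2 row(s).
- t1[7] sku=MT → no match; kept with NULLs on the t2 side.
- t1[8] sku=NU → no match; kept with NULLs on the t2 side.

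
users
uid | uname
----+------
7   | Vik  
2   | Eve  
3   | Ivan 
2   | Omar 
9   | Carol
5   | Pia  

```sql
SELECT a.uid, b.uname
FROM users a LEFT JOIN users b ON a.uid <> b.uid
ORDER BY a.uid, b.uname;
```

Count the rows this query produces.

28

LEFT JOIN keeps every row from `users a`; unmatched rows get NULL for `users b`'s columns.
Matching on a.uid <> b.uid.
Matched pairs: 28; unmatched a rows kept: 0.
Total: 28 rows.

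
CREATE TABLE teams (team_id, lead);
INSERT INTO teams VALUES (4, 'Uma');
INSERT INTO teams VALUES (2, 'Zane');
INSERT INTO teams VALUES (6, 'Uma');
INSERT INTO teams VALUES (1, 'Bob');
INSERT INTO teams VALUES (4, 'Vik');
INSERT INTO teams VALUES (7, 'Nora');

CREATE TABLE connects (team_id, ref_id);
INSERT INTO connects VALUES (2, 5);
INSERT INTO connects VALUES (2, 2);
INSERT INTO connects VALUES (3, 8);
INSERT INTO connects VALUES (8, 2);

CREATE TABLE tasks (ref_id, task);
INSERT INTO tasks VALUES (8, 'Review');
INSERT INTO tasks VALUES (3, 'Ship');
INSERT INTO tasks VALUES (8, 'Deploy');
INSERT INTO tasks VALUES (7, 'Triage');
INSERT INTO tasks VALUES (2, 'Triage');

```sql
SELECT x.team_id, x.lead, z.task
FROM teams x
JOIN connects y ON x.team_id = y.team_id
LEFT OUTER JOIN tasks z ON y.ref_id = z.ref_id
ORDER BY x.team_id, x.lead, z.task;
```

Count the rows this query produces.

2

Evaluate left to right. First `teams x INNER JOIN connects y` on team_id: 2 row(s).
Then LEFT JOIN `tasks z` on ref_id: each of those 2 rows is kept; rows whose y.ref_id has no match in z get NULL for z's columns.
Result: 2 row(s).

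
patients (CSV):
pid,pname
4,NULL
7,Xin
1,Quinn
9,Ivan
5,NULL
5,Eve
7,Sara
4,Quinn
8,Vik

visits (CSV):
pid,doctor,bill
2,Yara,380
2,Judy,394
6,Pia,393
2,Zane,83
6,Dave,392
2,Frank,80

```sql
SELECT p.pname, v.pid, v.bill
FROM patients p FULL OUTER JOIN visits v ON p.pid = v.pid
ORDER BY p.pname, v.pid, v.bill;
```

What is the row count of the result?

FULL OUTER JOIN keeps every row from both sides; unmatched rows get NULL for the other side's columns.
Matching on p.pid = v.pid.
- p[0] pid=4 → no match; kept with NULLs on the v side.
- p[1] pid=7 → no match; kept with NULLs on the v side.
- p[2] pid=1 → no match; kept with NULLs on the v side.
- p[3] pid=9 → no match; kept with NULLs on the v side.
- p[4] pid=5 → no match; kept with NULLs on the v side.
- p[5] pid=5 → no match; kept with NULLs on the v side.
- p[6] pid=7 → no match; kept with NULLs on the v side.
- p[7] pid=4 → no match; kept with NULLs on the v side.
- p[8] pid=8 → no match; kept with NULLs on the v side.
- 6 v row(s) had no p match → kept, p columns NULL.
Total: 0 matched + 15 padded = 15 rows.

15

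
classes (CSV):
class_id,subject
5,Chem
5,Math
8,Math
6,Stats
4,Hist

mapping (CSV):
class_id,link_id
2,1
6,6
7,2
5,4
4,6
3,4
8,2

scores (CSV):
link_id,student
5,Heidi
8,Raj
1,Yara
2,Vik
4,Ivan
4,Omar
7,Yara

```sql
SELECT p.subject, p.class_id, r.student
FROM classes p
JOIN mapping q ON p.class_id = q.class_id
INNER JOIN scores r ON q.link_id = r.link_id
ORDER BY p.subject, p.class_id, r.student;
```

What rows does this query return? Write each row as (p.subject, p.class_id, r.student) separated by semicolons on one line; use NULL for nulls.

Step 1 — p INNER JOIN q on class_id → 5 row(s).
Then INNER JOIN `scores r` on link_id: keep only rows whose q.link_id appears in r.

(Chem, 5, Ivan); (Chem, 5, Omar); (Math, 5, Ivan); (Math, 5, Omar); (Math, 8, Vik)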